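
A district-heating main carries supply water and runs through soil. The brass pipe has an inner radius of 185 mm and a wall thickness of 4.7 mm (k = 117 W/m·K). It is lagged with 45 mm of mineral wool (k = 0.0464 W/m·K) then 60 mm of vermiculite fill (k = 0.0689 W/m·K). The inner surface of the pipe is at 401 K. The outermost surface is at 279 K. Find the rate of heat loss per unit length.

q′ ≈ 97.1 W/m

Treating each annulus and film as a series resistance:
R_brass pipe wall = ln(189.7/185)/(2π×117×1) = 3.413×10^-5 K/W
R_mineral wool = ln(234.7/189.7)/(2π×0.0464×1) = 0.7301 K/W
R_vermiculite fill = ln(294.7/234.7)/(2π×0.0689×1) = 0.5259 K/W
R_total = 1.256 K/W
Q = ΔT/R_total = 122/1.256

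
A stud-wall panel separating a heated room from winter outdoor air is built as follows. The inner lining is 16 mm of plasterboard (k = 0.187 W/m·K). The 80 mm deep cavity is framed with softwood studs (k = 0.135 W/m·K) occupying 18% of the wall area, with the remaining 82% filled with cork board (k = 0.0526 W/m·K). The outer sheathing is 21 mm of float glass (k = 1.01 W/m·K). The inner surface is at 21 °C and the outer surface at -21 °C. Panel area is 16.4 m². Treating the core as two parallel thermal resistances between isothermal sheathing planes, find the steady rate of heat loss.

Sheathing layers in series; stud and cavity paths in parallel between them.
R_inner = 0.016/(0.187×16.4) = 0.005217 K/W
R_stud  = 0.08/(0.135×0.18×16.4) = 0.2007 K/W
R_cav   = 0.08/(0.0526×0.82×16.4) = 0.1131 K/W
1/R_core = 1/R_stud + 1/R_cav → R_core = 0.07234 K/W
R_outer = 0.021/(1.01×16.4) = 0.001268 K/W
R_total = 0.07883 K/W
Q = ΔT/R_total = 42/0.07883

Q ≈ 533 W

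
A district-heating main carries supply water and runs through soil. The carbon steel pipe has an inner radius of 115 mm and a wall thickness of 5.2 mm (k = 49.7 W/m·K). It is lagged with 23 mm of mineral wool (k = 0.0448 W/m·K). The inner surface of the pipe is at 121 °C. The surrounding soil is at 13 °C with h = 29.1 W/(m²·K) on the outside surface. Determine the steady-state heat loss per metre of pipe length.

Radial resistances (cylindrical: R_cond = ln(r_o/r_i)/(2πkL), R_conv = 1/(h·2πrL)):
R_carbon steel pipe wall = ln(120.2/115)/(2π×49.7×1) = 1.416×10^-4 K/W
R_mineral wool = ln(143.2/120.2)/(2π×0.0448×1) = 0.622 K/W
R_outer film = 1/(h_o·2πr_oL) = 1/(29.1×2π×0.1432×1) = 0.03819 K/W
R_total = 0.6603 K/W
Q = ΔT/R_total = 108/0.6603

q′ ≈ 164 W/m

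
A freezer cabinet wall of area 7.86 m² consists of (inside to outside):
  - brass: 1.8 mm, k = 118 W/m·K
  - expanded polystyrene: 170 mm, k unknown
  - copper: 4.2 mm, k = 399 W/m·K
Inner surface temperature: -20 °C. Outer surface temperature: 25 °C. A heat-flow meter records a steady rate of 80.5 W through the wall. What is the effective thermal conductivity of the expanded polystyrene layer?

Model the wall as resistances in series:
R_brass = L/(kA) = 0.0018/(118×7.86) = 1.941×10^-6 K/W
R_copper = L/(kA) = 0.0042/(399×7.86) = 1.339×10^-6 K/W
Sum of known resistances R_other = 3.28×10^-6 K/W
Total R = ΔT/Q = 45/80.5 = 0.559 K/W
R_expanded polystyrene = R_total − R_other = 0.559 K/W
k = L/(R·A) = 0.17/(0.559×7.86)

k ≈ 0.0387 W/(m·K)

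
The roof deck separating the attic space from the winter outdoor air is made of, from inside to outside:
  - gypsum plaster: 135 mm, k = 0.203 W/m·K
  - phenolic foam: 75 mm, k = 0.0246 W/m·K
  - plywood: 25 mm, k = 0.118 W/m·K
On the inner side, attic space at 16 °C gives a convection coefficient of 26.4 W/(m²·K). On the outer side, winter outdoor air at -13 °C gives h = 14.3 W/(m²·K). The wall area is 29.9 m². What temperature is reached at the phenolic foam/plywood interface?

Series thermal resistances:
R_inner film = 1/(h_i·A) = 1/(26.4×29.9) = 0.001267 K/W
R_gypsum plaster = L/(kA) = 0.135/(0.203×29.9) = 0.02224 K/W
R_phenolic foam = L/(kA) = 0.075/(0.0246×29.9) = 0.102 K/W
R_plywood = L/(kA) = 0.025/(0.118×29.9) = 0.007086 K/W
R_outer film = 1/(h_o·A) = 1/(14.3×29.9) = 0.002339 K/W
R_total = 0.1349 K/W;  Q = ΔT/R_total = 29/0.1349 = 215 W
T_interface = T_inner − Q·ΣR(inner→interface) = 16 − 215×0.1255

T ≈ -11 °C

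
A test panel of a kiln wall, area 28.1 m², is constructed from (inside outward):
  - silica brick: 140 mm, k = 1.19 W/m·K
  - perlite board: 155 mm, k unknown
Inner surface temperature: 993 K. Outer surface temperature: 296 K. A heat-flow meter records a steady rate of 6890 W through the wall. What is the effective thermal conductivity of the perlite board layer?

k ≈ 0.0569 W/(m·K)

Treating each layer as a thermal resistance in series:
R_silica brick = L/(kA) = 0.14/(1.19×28.1) = 0.004187 K/W
Sum of known resistances R_other = 0.004187 K/W
Total R = ΔT/Q = 697/6890 = 0.1012 K/W
R_perlite board = R_total − R_other = 0.09697 K/W
k = L/(R·A) = 0.155/(0.09697×28.1)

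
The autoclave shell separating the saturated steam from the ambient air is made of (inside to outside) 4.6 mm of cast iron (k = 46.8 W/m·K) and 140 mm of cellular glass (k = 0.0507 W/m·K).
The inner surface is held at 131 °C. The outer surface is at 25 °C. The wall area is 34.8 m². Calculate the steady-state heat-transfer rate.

Q ≈ 1340 W

Thermal resistances in series:
R_cast iron = L/(kA) = 0.0046/(46.8×34.8) = 2.824×10^-6 K/W
R_cellular glass = L/(kA) = 0.14/(0.0507×34.8) = 0.07935 K/W
R_total = 0.07935 K/W
Q = ΔT / R_total = 106 / 0.07935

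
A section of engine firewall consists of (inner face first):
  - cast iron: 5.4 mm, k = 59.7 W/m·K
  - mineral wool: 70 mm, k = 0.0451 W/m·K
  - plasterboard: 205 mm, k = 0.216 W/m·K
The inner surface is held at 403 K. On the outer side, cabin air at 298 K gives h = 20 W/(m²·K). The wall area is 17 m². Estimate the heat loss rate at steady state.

Q ≈ 700 W

Series thermal resistances:
R_cast iron = L/(kA) = 0.0054/(59.7×17) = 5.321×10^-6 K/W
R_mineral wool = L/(kA) = 0.07/(0.0451×17) = 0.0913 K/W
R_plasterboard = L/(kA) = 0.205/(0.216×17) = 0.05583 K/W
R_outer film = 1/(h_o·A) = 1/(20×17) = 0.002941 K/W
R_total = 0.1501 K/W
Q = ΔT / R_total = 105 / 0.1501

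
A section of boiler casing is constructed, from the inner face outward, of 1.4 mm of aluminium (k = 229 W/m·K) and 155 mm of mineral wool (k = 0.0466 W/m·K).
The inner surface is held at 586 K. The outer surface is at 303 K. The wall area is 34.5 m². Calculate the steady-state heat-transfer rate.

Treating each layer as a thermal resistance in series:
R_aluminium = L/(kA) = 0.0014/(229×34.5) = 1.772×10^-7 K/W
R_mineral wool = L/(kA) = 0.155/(0.0466×34.5) = 0.09641 K/W
R_total = 0.09641 K/W
Q = ΔT / R_total = 283 / 0.09641

Q ≈ 2940 W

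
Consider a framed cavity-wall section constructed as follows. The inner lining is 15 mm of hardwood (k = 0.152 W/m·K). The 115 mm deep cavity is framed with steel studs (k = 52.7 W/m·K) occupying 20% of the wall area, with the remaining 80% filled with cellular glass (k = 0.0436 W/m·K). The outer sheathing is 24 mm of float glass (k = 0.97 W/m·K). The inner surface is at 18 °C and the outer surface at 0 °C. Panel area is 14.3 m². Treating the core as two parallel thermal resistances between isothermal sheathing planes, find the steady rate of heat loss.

Sheathing layers in series; stud and cavity paths in parallel between them.
R_inner = 0.015/(0.152×14.3) = 0.006901 K/W
R_stud  = 0.115/(52.7×0.2×14.3) = 7.63×10^-4 K/W
R_cav   = 0.115/(0.0436×0.8×14.3) = 0.2306 K/W
1/R_core = 1/R_stud + 1/R_cav → R_core = 7.605×10^-4 K/W
R_outer = 0.024/(0.97×14.3) = 0.00173 K/W
R_total = 0.009392 K/W
Q = ΔT/R_total = 18/0.009392

Q ≈ 1920 W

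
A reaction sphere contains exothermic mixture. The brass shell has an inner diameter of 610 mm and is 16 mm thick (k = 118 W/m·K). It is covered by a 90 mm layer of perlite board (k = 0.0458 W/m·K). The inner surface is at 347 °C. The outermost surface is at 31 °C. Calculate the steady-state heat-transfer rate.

Q ≈ 267 W

Each spherical layer contributes R = (1/r_i − 1/r_o)/(4πk):
R_brass shell = (1/0.305 − 1/0.321)/(4π×118) = 1.102×10^-4 K/W
R_perlite board = (1/0.321 − 1/0.411)/(4π×0.0458) = 1.185 K/W
R_total = 1.185 K/W
Q = ΔT/R_total = 316/1.185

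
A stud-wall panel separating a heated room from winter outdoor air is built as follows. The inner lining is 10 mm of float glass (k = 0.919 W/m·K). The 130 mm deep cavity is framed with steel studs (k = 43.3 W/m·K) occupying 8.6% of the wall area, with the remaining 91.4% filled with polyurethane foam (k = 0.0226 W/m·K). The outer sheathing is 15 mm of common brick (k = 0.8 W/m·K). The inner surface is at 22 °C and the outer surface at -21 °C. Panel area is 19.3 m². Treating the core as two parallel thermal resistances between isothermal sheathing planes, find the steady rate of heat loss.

Sheathing layers in series; stud and cavity paths in parallel between them.
R_inner = 0.01/(0.919×19.3) = 5.638×10^-4 K/W
R_stud  = 0.13/(43.3×0.086×19.3) = 0.001809 K/W
R_cav   = 0.13/(0.0226×0.914×19.3) = 0.3261 K/W
1/R_core = 1/R_stud + 1/R_cav → R_core = 0.001799 K/W
R_outer = 0.015/(0.8×19.3) = 9.715×10^-4 K/W
R_total = 0.003334 K/W
Q = ΔT/R_total = 43/0.003334

Q ≈ 12900 W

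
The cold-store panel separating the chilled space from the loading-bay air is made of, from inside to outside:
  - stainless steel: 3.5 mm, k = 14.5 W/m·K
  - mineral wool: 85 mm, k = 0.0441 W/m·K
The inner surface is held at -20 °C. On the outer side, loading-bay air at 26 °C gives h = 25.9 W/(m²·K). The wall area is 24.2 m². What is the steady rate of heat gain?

Q ≈ 566 W

Model the wall as resistances in series:
R_stainless steel = L/(kA) = 0.0035/(14.5×24.2) = 9.974×10^-6 K/W
R_mineral wool = L/(kA) = 0.085/(0.0441×24.2) = 0.07965 K/W
R_outer film = 1/(h_o·A) = 1/(25.9×24.2) = 0.001595 K/W
R_total = 0.08125 K/W
Q = ΔT / R_total = 46 / 0.08125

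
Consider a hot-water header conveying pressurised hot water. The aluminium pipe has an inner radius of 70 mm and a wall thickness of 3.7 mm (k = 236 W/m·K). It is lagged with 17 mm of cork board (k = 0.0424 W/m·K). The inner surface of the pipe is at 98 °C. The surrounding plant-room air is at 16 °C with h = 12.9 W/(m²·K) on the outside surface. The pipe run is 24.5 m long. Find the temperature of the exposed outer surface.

T ≈ 28.2 °C

Cylindrical conduction, so R = ln(r₂/r₁)/(2πkL) per layer, in series:
R_aluminium pipe wall = ln(73.7/70)/(2π×236×24.5) = 1.418×10^-6 K/W
R_cork board = ln(90.7/73.7)/(2π×0.0424×24.5) = 0.0318 K/W
R_outer film = 1/(h_o·2πr_oL) = 1/(12.9×2π×0.0907×24.5) = 0.005552 K/W
R_total = 0.03735 K/W
Q = ΔT/R_total = 82/0.03735
Q = 2200 W
T_interface = T_inner − Q·ΣR(inner→interface) = 98 − 2200×0.0318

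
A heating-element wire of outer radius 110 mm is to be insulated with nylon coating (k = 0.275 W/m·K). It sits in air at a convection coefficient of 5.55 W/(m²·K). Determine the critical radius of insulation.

r_cr ≈ 49.5 mm

For a cylinder r_cr = k/h = 0.275/5.55
r_cr = 49.5 mm; since the bare radius (110 mm) is above r_cr, any added insulation will reduce heat loss.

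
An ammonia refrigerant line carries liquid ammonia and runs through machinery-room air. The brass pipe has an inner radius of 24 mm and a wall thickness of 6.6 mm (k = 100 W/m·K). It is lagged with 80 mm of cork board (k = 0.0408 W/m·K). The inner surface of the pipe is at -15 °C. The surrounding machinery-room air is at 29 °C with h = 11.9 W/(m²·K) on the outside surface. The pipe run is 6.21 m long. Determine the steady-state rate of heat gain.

Q ≈ 53.2 W

For a radial system each layer contributes R = ln(r_out/r_in)/(2πkL); films add R = 1/(hA).
R_brass pipe wall = ln(30.6/24)/(2π×100×6.21) = 6.226×10^-5 K/W
R_cork board = ln(110.6/30.6)/(2π×0.0408×6.21) = 0.8071 K/W
R_outer film = 1/(h_o·2πr_oL) = 1/(11.9×2π×0.1106×6.21) = 0.01947 K/W
R_total = 0.8267 K/W
Q = ΔT/R_total = 44/0.8267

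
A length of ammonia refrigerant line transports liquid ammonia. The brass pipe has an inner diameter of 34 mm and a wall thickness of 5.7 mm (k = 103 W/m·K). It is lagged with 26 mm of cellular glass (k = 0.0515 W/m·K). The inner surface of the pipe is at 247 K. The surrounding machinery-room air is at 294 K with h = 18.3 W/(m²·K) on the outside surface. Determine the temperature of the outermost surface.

Cylindrical conduction, so R = ln(r₂/r₁)/(2πkL) per layer, in series:
R_brass pipe wall = ln(22.7/17)/(2π×103×1) = 4.468×10^-4 K/W
R_cellular glass = ln(48.7/22.7)/(2π×0.0515×1) = 2.359 K/W
R_outer film = 1/(h_o·2πr_oL) = 1/(18.3×2π×0.0487×1) = 0.1786 K/W
R_total = 2.538 K/W
Q = ΔT/R_total = 47/2.538
Q = 18.5 W/m
T_interface = T_inner + Q·ΣR(inner→interface) = 247 + 18.5×2.359

T ≈ 291 K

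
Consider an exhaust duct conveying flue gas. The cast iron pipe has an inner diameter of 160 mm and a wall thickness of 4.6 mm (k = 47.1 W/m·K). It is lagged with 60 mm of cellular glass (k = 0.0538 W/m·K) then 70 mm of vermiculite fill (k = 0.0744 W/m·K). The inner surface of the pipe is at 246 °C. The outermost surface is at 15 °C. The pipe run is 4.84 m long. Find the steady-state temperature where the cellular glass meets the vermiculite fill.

Per-layer cylindrical resistances, series-summed:
R_cast iron pipe wall = ln(84.6/80)/(2π×47.1×4.84) = 3.903×10^-5 K/W
R_cellular glass = ln(144.6/84.6)/(2π×0.0538×4.84) = 0.3276 K/W
R_vermiculite fill = ln(214.6/144.6)/(2π×0.0744×4.84) = 0.1745 K/W
R_total = 0.5022 K/W
Q = ΔT/R_total = 231/0.5022
Q = 460 W
T_interface = T_inner − Q·ΣR(inner→interface) = 246 − 460×0.3277

T ≈ 95.3 °C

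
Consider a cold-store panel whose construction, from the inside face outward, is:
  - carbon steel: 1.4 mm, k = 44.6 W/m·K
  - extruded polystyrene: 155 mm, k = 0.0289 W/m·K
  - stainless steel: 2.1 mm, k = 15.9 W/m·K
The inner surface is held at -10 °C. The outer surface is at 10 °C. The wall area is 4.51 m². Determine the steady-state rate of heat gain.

Using the resistance-network approach (series):
R_carbon steel = L/(kA) = 0.0014/(44.6×4.51) = 6.96×10^-6 K/W
R_extruded polystyrene = L/(kA) = 0.155/(0.0289×4.51) = 1.189 K/W
R_stainless steel = L/(kA) = 0.0021/(15.9×4.51) = 2.929×10^-5 K/W
R_total = 1.189 K/W
Q = ΔT / R_total = 20 / 1.189

Q ≈ 16.8 W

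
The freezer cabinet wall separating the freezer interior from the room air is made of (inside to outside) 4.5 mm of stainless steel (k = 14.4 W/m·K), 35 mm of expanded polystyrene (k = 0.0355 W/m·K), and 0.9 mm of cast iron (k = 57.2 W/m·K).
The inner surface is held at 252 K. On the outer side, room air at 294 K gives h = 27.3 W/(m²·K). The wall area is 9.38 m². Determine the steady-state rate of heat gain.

Q ≈ 385 W

Thermal resistances in series:
R_stainless steel = L/(kA) = 0.0045/(14.4×9.38) = 3.332×10^-5 K/W
R_expanded polystyrene = L/(kA) = 0.035/(0.0355×9.38) = 0.1051 K/W
R_cast iron = L/(kA) = 0.0009/(57.2×9.38) = 1.677×10^-6 K/W
R_outer film = 1/(h_o·A) = 1/(27.3×9.38) = 0.003905 K/W
R_total = 0.109 K/W
Q = ΔT / R_total = 42 / 0.109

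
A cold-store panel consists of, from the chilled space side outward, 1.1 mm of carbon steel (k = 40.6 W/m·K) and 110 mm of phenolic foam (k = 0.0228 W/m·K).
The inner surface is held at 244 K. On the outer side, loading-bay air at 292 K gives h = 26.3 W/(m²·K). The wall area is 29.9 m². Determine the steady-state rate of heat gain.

Treating each layer as a thermal resistance in series:
R_carbon steel = L/(kA) = 0.0011/(40.6×29.9) = 9.061×10^-7 K/W
R_phenolic foam = L/(kA) = 0.11/(0.0228×29.9) = 0.1614 K/W
R_outer film = 1/(h_o·A) = 1/(26.3×29.9) = 0.001272 K/W
R_total = 0.1626 K/W
Q = ΔT / R_total = 48 / 0.1626

Q ≈ 295 W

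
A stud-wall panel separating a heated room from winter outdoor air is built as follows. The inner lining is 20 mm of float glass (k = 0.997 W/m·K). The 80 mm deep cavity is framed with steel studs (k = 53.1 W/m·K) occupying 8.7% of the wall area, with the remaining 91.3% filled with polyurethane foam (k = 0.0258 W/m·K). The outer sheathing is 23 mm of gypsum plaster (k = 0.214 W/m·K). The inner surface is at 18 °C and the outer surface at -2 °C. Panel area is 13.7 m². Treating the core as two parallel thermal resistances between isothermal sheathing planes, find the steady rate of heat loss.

Sheathing layers in series; stud and cavity paths in parallel between them.
R_inner = 0.02/(0.997×13.7) = 0.001464 K/W
R_stud  = 0.08/(53.1×0.087×13.7) = 0.001264 K/W
R_cav   = 0.08/(0.0258×0.913×13.7) = 0.2479 K/W
1/R_core = 1/R_stud + 1/R_cav → R_core = 0.001258 K/W
R_outer = 0.023/(0.214×13.7) = 0.007845 K/W
R_total = 0.01057 K/W
Q = ΔT/R_total = 20/0.01057

Q ≈ 1890 W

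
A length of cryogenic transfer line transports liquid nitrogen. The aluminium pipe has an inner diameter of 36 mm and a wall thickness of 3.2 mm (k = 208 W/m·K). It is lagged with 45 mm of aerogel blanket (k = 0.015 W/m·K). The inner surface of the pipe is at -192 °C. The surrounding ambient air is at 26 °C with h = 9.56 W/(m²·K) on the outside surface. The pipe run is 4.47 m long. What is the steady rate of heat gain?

Radial resistances (cylindrical: R_cond = ln(r_o/r_i)/(2πkL), R_conv = 1/(h·2πrL)):
R_aluminium pipe wall = ln(21.2/18)/(2π×208×4.47) = 2.801×10^-5 K/W
R_aerogel blanket = ln(66.2/21.2)/(2π×0.015×4.47) = 2.703 K/W
R_outer film = 1/(h_o·2πr_oL) = 1/(9.56×2π×0.0662×4.47) = 0.05626 K/W
R_total = 2.759 K/W
Q = ΔT/R_total = 218/2.759

Q ≈ 79 W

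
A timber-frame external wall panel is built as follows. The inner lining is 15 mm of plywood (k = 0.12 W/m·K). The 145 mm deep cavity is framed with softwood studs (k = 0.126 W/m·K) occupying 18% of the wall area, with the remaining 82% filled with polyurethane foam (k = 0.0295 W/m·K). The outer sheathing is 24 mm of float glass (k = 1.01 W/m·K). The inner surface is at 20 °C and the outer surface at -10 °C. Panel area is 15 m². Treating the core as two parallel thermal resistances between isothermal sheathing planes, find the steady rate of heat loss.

Q ≈ 139 W

Sheathing layers in series; stud and cavity paths in parallel between them.
R_inner = 0.015/(0.12×15) = 0.008333 K/W
R_stud  = 0.145/(0.126×0.18×15) = 0.4262 K/W
R_cav   = 0.145/(0.0295×0.82×15) = 0.3996 K/W
1/R_core = 1/R_stud + 1/R_cav → R_core = 0.2062 K/W
R_outer = 0.024/(1.01×15) = 0.001584 K/W
R_total = 0.2162 K/W
Q = ΔT/R_total = 30/0.2162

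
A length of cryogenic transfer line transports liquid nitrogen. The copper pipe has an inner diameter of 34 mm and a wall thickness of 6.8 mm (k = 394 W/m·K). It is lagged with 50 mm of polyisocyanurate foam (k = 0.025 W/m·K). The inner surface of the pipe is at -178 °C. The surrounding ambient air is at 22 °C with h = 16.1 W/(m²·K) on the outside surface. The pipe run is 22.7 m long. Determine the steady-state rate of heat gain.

Q ≈ 619 W

For a radial system each layer contributes R = ln(r_out/r_in)/(2πkL); films add R = 1/(hA).
R_copper pipe wall = ln(23.8/17)/(2π×394×22.7) = 5.988×10^-6 K/W
R_polyisocyanurate foam = ln(73.8/23.8)/(2π×0.025×22.7) = 0.3174 K/W
R_outer film = 1/(h_o·2πr_oL) = 1/(16.1×2π×0.0738×22.7) = 0.005901 K/W
R_total = 0.3233 K/W
Q = ΔT/R_total = 200/0.3233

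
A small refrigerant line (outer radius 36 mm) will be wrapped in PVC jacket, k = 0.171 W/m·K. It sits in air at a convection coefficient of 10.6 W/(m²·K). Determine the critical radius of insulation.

r_cr ≈ 16.1 mm

For a cylinder r_cr = k/h = 0.171/10.6
r_cr = 16.1 mm; since the bare radius (36 mm) is above r_cr, any added insulation will reduce heat loss.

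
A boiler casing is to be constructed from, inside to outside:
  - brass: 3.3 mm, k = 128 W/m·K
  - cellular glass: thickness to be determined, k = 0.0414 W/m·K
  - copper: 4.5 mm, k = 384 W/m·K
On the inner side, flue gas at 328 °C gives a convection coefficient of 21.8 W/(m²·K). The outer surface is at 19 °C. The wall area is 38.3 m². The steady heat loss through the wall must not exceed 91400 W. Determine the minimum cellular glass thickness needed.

L ≈ 3.46 mm

Treating each layer as a thermal resistance in series:
R_inner film = 1/(h_i·A) = 1/(21.8×38.3) = 0.001198 K/W
R_brass = L/(kA) = 0.0033/(128×38.3) = 6.731×10^-7 K/W
R_copper = L/(kA) = 0.0045/(384×38.3) = 3.06×10^-7 K/W
Sum of the known resistances R_other = 0.001199 K/W
Required total resistance R_tot = ΔT/Q_allow = 309/91400 = 0.003381 K/W
R_cellular glass = R_tot − R_other = 0.002182 K/W
L = R·k·A = 0.002182×0.0414×38.3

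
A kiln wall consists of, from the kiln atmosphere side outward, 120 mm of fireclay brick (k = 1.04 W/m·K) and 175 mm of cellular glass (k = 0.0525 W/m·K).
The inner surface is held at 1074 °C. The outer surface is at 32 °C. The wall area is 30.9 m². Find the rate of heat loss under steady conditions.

Q ≈ 9340 W

Using the resistance-network approach (series):
R_fireclay brick = L/(kA) = 0.12/(1.04×30.9) = 0.003734 K/W
R_cellular glass = L/(kA) = 0.175/(0.0525×30.9) = 0.1079 K/W
R_total = 0.1116 K/W
Q = ΔT / R_total = 1042 / 0.1116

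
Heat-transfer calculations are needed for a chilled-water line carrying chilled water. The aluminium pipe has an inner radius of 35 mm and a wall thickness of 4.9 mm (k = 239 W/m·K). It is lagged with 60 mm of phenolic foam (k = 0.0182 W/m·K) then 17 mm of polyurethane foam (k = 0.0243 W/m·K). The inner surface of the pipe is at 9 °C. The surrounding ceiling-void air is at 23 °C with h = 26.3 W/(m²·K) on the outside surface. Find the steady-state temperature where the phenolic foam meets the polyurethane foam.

Treating each annulus and film as a series resistance:
R_aluminium pipe wall = ln(39.9/35)/(2π×239×1) = 8.725×10^-5 K/W
R_phenolic foam = ln(99.9/39.9)/(2π×0.0182×1) = 8.026 K/W
R_polyurethane foam = ln(116.9/99.9)/(2π×0.0243×1) = 1.029 K/W
R_outer film = 1/(h_o·2πr_oL) = 1/(26.3×2π×0.1169×1) = 0.05177 K/W
R_total = 9.107 K/W
Q = ΔT/R_total = 14/9.107
Q = 1.54 W/m
T_interface = T_inner + Q·ΣR(inner→interface) = 9 + 1.54×8.026

T ≈ 21.3 °C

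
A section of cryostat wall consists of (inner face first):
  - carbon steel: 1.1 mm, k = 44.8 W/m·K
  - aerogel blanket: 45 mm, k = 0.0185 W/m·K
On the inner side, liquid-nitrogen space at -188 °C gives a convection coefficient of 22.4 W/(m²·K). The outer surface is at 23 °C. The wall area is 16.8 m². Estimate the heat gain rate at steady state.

Q ≈ 1430 W

Series thermal resistances:
R_inner film = 1/(h_i·A) = 1/(22.4×16.8) = 0.002657 K/W
R_carbon steel = L/(kA) = 0.0011/(44.8×16.8) = 1.462×10^-6 K/W
R_aerogel blanket = L/(kA) = 0.045/(0.0185×16.8) = 0.1448 K/W
R_total = 0.1474 K/W
Q = ΔT / R_total = 211 / 0.1474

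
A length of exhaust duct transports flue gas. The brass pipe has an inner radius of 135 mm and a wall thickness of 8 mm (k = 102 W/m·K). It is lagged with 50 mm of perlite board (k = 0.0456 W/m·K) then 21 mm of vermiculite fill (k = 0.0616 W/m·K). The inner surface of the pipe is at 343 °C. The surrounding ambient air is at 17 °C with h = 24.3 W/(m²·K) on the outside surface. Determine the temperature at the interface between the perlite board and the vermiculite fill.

T ≈ 89.1 °C

Radial resistances (cylindrical: R_cond = ln(r_o/r_i)/(2πkL), R_conv = 1/(h·2πrL)):
R_brass pipe wall = ln(143/135)/(2π×102×1) = 8.983×10^-5 K/W
R_perlite board = ln(193/143)/(2π×0.0456×1) = 1.047 K/W
R_vermiculite fill = ln(214/193)/(2π×0.0616×1) = 0.2669 K/W
R_outer film = 1/(h_o·2πr_oL) = 1/(24.3×2π×0.214×1) = 0.03061 K/W
R_total = 1.344 K/W
Q = ΔT/R_total = 326/1.344
Q = 243 W/m
T_interface = T_inner − Q·ΣR(inner→interface) = 343 − 243×1.047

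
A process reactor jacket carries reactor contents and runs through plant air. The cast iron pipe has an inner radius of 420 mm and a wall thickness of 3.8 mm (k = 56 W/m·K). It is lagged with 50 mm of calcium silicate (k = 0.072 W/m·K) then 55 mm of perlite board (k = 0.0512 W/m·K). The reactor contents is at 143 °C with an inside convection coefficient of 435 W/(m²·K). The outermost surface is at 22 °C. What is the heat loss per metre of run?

q′ ≈ 205 W/m

Cylindrical conduction, so R = ln(r₂/r₁)/(2πkL) per layer, in series:
R_inner film = 1/(h_i·2πr₁L) = 1/(435×2π×0.42×1) = 8.711×10^-4 K/W
R_cast iron pipe wall = ln(423.8/420)/(2π×56×1) = 2.56×10^-5 K/W
R_calcium silicate = ln(473.8/423.8)/(2π×0.072×1) = 0.2465 K/W
R_perlite board = ln(528.8/473.8)/(2π×0.0512×1) = 0.3414 K/W
R_total = 0.5888 K/W
Q = ΔT/R_total = 121/0.5888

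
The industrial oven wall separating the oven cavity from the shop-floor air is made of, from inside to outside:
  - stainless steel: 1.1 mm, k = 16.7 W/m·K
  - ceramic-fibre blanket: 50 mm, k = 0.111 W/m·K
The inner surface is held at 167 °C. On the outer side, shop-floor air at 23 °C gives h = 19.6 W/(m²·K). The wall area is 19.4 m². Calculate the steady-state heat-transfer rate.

Treating each layer as a thermal resistance in series:
R_stainless steel = L/(kA) = 0.0011/(16.7×19.4) = 3.395×10^-6 K/W
R_ceramic-fibre blanket = L/(kA) = 0.05/(0.111×19.4) = 0.02322 K/W
R_outer film = 1/(h_o·A) = 1/(19.6×19.4) = 0.00263 K/W
R_total = 0.02585 K/W
Q = ΔT / R_total = 144 / 0.02585

Q ≈ 5570 W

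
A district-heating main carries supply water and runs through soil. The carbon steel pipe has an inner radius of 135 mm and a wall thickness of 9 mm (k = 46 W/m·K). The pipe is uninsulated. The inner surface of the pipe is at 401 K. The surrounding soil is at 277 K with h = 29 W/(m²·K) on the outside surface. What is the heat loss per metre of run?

Per-layer cylindrical resistances, series-summed:
R_carbon steel pipe wall = ln(144/135)/(2π×46×1) = 2.233×10^-4 K/W
R_outer film = 1/(h_o·2πr_oL) = 1/(29×2π×0.144×1) = 0.03811 K/W
R_total = 0.03834 K/W
Q = ΔT/R_total = 124/0.03834

q′ ≈ 3230 W/m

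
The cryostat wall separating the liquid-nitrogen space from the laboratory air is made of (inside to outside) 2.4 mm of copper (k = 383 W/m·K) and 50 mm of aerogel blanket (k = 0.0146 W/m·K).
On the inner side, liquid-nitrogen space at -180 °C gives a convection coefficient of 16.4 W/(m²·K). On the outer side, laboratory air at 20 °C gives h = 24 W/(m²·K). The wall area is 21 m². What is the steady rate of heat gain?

Q ≈ 1190 W

Treating each layer as a thermal resistance in series:
R_inner film = 1/(h_i·A) = 1/(16.4×21) = 0.002904 K/W
R_copper = L/(kA) = 0.0024/(383×21) = 2.984×10^-7 K/W
R_aerogel blanket = L/(kA) = 0.05/(0.0146×21) = 0.1631 K/W
R_outer film = 1/(h_o·A) = 1/(24×21) = 0.001984 K/W
R_total = 0.168 K/W
Q = ΔT / R_total = 200 / 0.168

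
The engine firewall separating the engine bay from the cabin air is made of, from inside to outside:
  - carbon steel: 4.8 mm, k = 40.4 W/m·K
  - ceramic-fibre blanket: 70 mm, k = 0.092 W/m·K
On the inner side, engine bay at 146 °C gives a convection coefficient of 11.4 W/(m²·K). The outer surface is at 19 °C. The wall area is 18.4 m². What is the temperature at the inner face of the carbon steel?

T ≈ 133 °C

Series thermal resistances:
R_inner film = 1/(h_i·A) = 1/(11.4×18.4) = 0.004767 K/W
R_carbon steel = L/(kA) = 0.0048/(40.4×18.4) = 6.457×10^-6 K/W
R_ceramic-fibre blanket = L/(kA) = 0.07/(0.092×18.4) = 0.04135 K/W
R_total = 0.04613 K/W;  Q = ΔT/R_total = 127/0.04613 = 2753 W
T_interface = T_inner − Q·ΣR(inner→interface) = 146 − 2750×0.004767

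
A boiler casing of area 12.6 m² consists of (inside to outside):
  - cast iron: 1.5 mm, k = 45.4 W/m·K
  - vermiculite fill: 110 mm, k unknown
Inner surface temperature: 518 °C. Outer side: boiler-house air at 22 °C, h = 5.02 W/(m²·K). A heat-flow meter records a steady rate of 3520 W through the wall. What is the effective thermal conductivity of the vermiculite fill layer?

Using the resistance-network approach (series):
R_cast iron = L/(kA) = 0.0015/(45.4×12.6) = 2.622×10^-6 K/W
R_outer film = 1/(h_o·A) = 1/(5.02×12.6) = 0.01581 K/W
Sum of known resistances R_other = 0.01581 K/W
Total R = ΔT/Q = 496/3520 = 0.1409 K/W
R_vermiculite fill = R_total − R_other = 0.1251 K/W
k = L/(R·A) = 0.11/(0.1251×12.6)

k ≈ 0.0698 W/(m·K)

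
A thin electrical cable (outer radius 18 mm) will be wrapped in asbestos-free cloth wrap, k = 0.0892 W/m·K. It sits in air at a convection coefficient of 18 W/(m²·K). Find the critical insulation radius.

r_cr ≈ 4.96 mm

For a cylinder r_cr = k/h = 0.0892/18
r_cr = 4.96 mm; since the bare radius (18 mm) is above r_cr, any added insulation will reduce heat loss.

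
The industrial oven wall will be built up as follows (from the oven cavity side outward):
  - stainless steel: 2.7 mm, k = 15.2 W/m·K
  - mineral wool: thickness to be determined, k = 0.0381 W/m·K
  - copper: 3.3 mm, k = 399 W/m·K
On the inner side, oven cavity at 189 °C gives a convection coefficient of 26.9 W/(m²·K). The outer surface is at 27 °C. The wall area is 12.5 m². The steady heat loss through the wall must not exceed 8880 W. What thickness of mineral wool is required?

L ≈ 7.26 mm

Treating each layer as a thermal resistance in series:
R_inner film = 1/(h_i·A) = 1/(26.9×12.5) = 0.002974 K/W
R_stainless steel = L/(kA) = 0.0027/(15.2×12.5) = 1.421×10^-5 K/W
R_copper = L/(kA) = 0.0033/(399×12.5) = 6.617×10^-7 K/W
Sum of the known resistances R_other = 0.002989 K/W
Required total resistance R_tot = ΔT/Q_allow = 162/8880 = 0.01824 K/W
R_mineral wool = R_tot − R_other = 0.01525 K/W
L = R·k·A = 0.01525×0.0381×12.5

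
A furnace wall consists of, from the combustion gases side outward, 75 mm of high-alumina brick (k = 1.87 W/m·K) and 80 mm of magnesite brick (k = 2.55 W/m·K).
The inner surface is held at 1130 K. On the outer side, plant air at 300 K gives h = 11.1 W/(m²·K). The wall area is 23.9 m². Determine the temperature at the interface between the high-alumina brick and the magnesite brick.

T ≈ 924 K

Using the resistance-network approach (series):
R_high-alumina brick = L/(kA) = 0.075/(1.87×23.9) = 0.001678 K/W
R_magnesite brick = L/(kA) = 0.08/(2.55×23.9) = 0.001313 K/W
R_outer film = 1/(h_o·A) = 1/(11.1×23.9) = 0.003769 K/W
R_total = 0.00676 K/W;  Q = ΔT/R_total = 830/0.00676 = 122800 W
T_interface = T_inner − Q·ΣR(inner→interface) = 1130 − 123000×0.001678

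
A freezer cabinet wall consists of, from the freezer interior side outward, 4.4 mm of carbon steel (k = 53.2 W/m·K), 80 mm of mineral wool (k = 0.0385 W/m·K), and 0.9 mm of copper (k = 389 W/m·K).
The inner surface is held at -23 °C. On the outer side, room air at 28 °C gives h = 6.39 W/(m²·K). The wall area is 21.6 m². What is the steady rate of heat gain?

Model the wall as resistances in series:
R_carbon steel = L/(kA) = 0.0044/(53.2×21.6) = 3.829×10^-6 K/W
R_mineral wool = L/(kA) = 0.08/(0.0385×21.6) = 0.0962 K/W
R_copper = L/(kA) = 0.0009/(389×21.6) = 1.071×10^-7 K/W
R_outer film = 1/(h_o·A) = 1/(6.39×21.6) = 0.007245 K/W
R_total = 0.1034 K/W
Q = ΔT / R_total = 51 / 0.1034

Q ≈ 493 W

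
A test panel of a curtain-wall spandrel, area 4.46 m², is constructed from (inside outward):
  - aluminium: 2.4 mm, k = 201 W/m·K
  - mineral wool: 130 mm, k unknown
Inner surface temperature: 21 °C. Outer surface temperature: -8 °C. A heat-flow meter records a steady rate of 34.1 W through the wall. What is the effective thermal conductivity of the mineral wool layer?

k ≈ 0.0343 W/(m·K)

Model the wall as resistances in series:
R_aluminium = L/(kA) = 0.0024/(201×4.46) = 2.677×10^-6 K/W
Sum of known resistances R_other = 2.677×10^-6 K/W
Total R = ΔT/Q = 29/34.1 = 0.8504 K/W
R_mineral wool = R_total − R_other = 0.8504 K/W
k = L/(R·A) = 0.13/(0.8504×4.46)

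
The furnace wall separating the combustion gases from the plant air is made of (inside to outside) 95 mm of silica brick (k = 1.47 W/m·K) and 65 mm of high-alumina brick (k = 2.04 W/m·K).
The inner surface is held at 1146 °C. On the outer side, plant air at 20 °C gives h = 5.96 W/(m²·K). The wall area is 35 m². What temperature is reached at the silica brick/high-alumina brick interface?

T ≈ 871 °C

Thermal resistances in series:
R_silica brick = L/(kA) = 0.095/(1.47×35) = 0.001846 K/W
R_high-alumina brick = L/(kA) = 0.065/(2.04×35) = 9.104×10^-4 K/W
R_outer film = 1/(h_o·A) = 1/(5.96×35) = 0.004794 K/W
R_total = 0.007551 K/W;  Q = ΔT/R_total = 1126/0.007551 = 149100 W
T_interface = T_inner − Q·ΣR(inner→interface) = 1146 − 149000×0.001846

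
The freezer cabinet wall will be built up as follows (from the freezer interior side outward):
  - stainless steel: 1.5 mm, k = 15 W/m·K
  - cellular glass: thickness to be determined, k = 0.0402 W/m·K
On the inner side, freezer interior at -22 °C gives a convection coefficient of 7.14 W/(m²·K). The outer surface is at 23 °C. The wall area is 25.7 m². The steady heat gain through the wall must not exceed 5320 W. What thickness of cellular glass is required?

Model the wall as resistances in series:
R_inner film = 1/(h_i·A) = 1/(7.14×25.7) = 0.00545 K/W
R_stainless steel = L/(kA) = 0.0015/(15×25.7) = 3.891×10^-6 K/W
Sum of the known resistances R_other = 0.005454 K/W
Required total resistance R_tot = ΔT/Q_allow = 45/5320 = 0.008459 K/W
R_cellular glass = R_tot − R_other = 0.003005 K/W
L = R·k·A = 0.003005×0.0402×25.7

L ≈ 3.1 mm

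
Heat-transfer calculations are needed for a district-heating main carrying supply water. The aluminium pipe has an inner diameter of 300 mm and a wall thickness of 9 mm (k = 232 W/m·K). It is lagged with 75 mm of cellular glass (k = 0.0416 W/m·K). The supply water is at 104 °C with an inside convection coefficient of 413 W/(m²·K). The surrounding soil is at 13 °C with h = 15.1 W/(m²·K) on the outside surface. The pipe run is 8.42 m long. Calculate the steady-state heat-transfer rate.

Q ≈ 502 W

For a radial system each layer contributes R = ln(r_out/r_in)/(2πkL); films add R = 1/(hA).
R_inner film = 1/(h_i·2πr₁L) = 1/(413×2π×0.15×8.42) = 3.051×10^-4 K/W
R_aluminium pipe wall = ln(159/150)/(2π×232×8.42) = 4.747×10^-6 K/W
R_cellular glass = ln(234/159)/(2π×0.0416×8.42) = 0.1756 K/W
R_outer film = 1/(h_o·2πr_oL) = 1/(15.1×2π×0.234×8.42) = 0.00535 K/W
R_total = 0.1812 K/W
Q = ΔT/R_total = 91/0.1812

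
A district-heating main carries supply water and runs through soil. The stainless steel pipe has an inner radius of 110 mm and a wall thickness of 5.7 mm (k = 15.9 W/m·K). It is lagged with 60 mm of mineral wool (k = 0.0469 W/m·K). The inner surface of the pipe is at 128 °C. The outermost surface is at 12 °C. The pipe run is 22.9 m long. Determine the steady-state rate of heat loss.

Cylindrical conduction, so R = ln(r₂/r₁)/(2πkL) per layer, in series:
R_stainless steel pipe wall = ln(115.7/110)/(2π×15.9×22.9) = 2.208×10^-5 K/W
R_mineral wool = ln(175.7/115.7)/(2π×0.0469×22.9) = 0.06191 K/W
R_total = 0.06193 K/W
Q = ΔT/R_total = 116/0.06193

Q ≈ 1870 W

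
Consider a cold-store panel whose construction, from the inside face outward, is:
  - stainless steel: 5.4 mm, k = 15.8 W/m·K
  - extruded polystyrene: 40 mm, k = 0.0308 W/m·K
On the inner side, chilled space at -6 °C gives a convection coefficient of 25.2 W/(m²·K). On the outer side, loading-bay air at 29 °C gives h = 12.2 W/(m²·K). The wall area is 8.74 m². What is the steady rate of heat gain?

Model the wall as resistances in series:
R_inner film = 1/(h_i·A) = 1/(25.2×8.74) = 0.00454 K/W
R_stainless steel = L/(kA) = 0.0054/(15.8×8.74) = 3.91×10^-5 K/W
R_extruded polystyrene = L/(kA) = 0.04/(0.0308×8.74) = 0.1486 K/W
R_outer film = 1/(h_o·A) = 1/(12.2×8.74) = 0.009378 K/W
R_total = 0.1626 K/W
Q = ΔT / R_total = 35 / 0.1626

Q ≈ 215 W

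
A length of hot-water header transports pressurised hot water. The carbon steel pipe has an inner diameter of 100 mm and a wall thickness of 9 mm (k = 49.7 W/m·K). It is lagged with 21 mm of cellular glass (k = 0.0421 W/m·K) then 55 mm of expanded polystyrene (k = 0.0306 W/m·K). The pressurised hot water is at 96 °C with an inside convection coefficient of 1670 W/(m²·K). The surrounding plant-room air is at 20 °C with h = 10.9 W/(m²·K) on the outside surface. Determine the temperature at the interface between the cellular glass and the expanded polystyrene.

T ≈ 74 °C

Radial resistances (cylindrical: R_cond = ln(r_o/r_i)/(2πkL), R_conv = 1/(h·2πrL)):
R_inner film = 1/(h_i·2πr₁L) = 1/(1670×2π×0.05×1) = 0.001906 K/W
R_carbon steel pipe wall = ln(59/50)/(2π×49.7×1) = 5.3×10^-4 K/W
R_cellular glass = ln(80/59)/(2π×0.0421×1) = 1.151 K/W
R_expanded polystyrene = ln(135/80)/(2π×0.0306×1) = 2.721 K/W
R_outer film = 1/(h_o·2πr_oL) = 1/(10.9×2π×0.135×1) = 0.1082 K/W
R_total = 3.983 K/W
Q = ΔT/R_total = 76/3.983
Q = 19.1 W/m
T_interface = T_inner − Q·ΣR(inner→interface) = 96 − 19.1×1.154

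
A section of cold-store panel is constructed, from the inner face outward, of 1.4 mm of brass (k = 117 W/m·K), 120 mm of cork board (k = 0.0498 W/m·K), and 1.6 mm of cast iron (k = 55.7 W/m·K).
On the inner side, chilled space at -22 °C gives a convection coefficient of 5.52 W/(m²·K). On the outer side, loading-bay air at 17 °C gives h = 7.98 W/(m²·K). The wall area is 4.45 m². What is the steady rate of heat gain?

Q ≈ 63.9 W

Thermal resistances in series:
R_inner film = 1/(h_i·A) = 1/(5.52×4.45) = 0.04071 K/W
R_brass = L/(kA) = 0.0014/(117×4.45) = 2.689×10^-6 K/W
R_cork board = L/(kA) = 0.12/(0.0498×4.45) = 0.5415 K/W
R_cast iron = L/(kA) = 0.0016/(55.7×4.45) = 6.455×10^-6 K/W
R_outer film = 1/(h_o·A) = 1/(7.98×4.45) = 0.02816 K/W
R_total = 0.6104 K/W
Q = ΔT / R_total = 39 / 0.6104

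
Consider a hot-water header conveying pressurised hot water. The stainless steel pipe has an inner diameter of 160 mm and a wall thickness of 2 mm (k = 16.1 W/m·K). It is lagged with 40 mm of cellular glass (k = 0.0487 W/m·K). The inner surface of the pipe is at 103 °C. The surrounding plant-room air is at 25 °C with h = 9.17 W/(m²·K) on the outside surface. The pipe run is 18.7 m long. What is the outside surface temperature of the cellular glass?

For a radial system each layer contributes R = ln(r_out/r_in)/(2πkL); films add R = 1/(hA).
R_stainless steel pipe wall = ln(82/80)/(2π×16.1×18.7) = 1.305×10^-5 K/W
R_cellular glass = ln(122/82)/(2π×0.0487×18.7) = 0.06943 K/W
R_outer film = 1/(h_o·2πr_oL) = 1/(9.17×2π×0.122×18.7) = 0.007608 K/W
R_total = 0.07705 K/W
Q = ΔT/R_total = 78/0.07705
Q = 1010 W
T_interface = T_inner − Q·ΣR(inner→interface) = 103 − 1010×0.06945

T ≈ 32.7 °C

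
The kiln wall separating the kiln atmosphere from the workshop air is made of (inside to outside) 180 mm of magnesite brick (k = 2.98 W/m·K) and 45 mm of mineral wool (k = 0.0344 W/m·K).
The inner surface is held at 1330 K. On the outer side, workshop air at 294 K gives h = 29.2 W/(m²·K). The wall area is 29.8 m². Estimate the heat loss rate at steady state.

Series thermal resistances:
R_magnesite brick = L/(kA) = 0.18/(2.98×29.8) = 0.002027 K/W
R_mineral wool = L/(kA) = 0.045/(0.0344×29.8) = 0.0439 K/W
R_outer film = 1/(h_o·A) = 1/(29.2×29.8) = 0.001149 K/W
R_total = 0.04707 K/W
Q = ΔT / R_total = 1036 / 0.04707

Q ≈ 22000 W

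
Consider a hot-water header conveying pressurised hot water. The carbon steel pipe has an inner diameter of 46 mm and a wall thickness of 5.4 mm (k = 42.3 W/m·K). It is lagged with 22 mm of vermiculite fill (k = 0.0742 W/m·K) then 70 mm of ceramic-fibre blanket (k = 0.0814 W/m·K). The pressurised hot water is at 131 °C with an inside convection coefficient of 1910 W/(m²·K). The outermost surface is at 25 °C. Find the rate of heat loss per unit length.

Radial resistances (cylindrical: R_cond = ln(r_o/r_i)/(2πkL), R_conv = 1/(h·2πrL)):
R_inner film = 1/(h_i·2πr₁L) = 1/(1910×2π×0.023×1) = 0.003623 K/W
R_carbon steel pipe wall = ln(28.4/23)/(2π×42.3×1) = 7.935×10^-4 K/W
R_vermiculite fill = ln(50.4/28.4)/(2π×0.0742×1) = 1.23 K/W
R_ceramic-fibre blanket = ln(120.4/50.4)/(2π×0.0814×1) = 1.703 K/W
R_total = 2.937 K/W
Q = ΔT/R_total = 106/2.937

q′ ≈ 36.1 W/m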